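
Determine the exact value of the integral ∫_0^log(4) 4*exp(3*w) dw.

84

Let u = exp(w), so du = exp(w) dw. When w = 0, u = 1; when w = log(4), u = 4.
The integral becomes 4·∫ u**2 du from 1 to 4, with antiderivative 4*u**3/3.
Back in w: F(w) = 4*exp(3*w)/3.
Then F(log(4)) - F(0) = (256/3) - (4/3) = 84.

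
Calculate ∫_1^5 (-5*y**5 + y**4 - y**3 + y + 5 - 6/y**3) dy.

By the power rule, an antiderivative is F(y) = -5*y**6/6 + y**5/5 - y**4/4 + y**2/2 + 5*y + 3/y**2.
Then F(5) - F(1) = (-3754339/300) - (457/60) = -313052/25.

-313052/25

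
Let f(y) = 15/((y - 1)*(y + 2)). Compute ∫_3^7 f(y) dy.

Factor the denominator: y**2 + y - 2 = (y + 2)(y - 1).
Partial fractions: 15/((y - 1)*(y + 2)) = -5/(y + 2) + 5/(y - 1).
An antiderivative is F(y) = 5*log(y - 1) - 5*log(y + 2).
Then F(7) - F(3) = (-5*log(3) + 5*log(2)) - (-5*log(5) + 5*log(2)) = -5*log(3) + 5*log(5).

-5*log(3) + 5*log(5)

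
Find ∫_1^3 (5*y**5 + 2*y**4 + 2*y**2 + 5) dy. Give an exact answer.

By the power rule, an antiderivative is F(y) = 5*y**6/6 + 2*y**5/5 + 2*y**3/3 + 5*y.
Then F(3) - F(1) = (7377/10) - (69/10) = 3654/5.

3654/5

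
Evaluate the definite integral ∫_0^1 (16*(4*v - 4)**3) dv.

-256

Let u = 4*v - 4, so du = 4 dv. When v = 0, u = -4; when v = 1, u = 0.
The integral becomes 4·∫ u**3 du from -4 to 0, with antiderivative u**4.
Back in v: F(v) = (4*v - 4)**4.
Then F(1) - F(0) = (0) - (256) = -256.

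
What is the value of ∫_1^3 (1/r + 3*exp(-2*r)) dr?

-3*exp(-6)/2 + 3*exp(-2)/2 + log(3)

An antiderivative is F(r) = log(r) - 3*exp(-2*r)/2.
Then F(3) - F(1) = (-3*exp(-6)/2 + log(3)) - (-3*exp(-2)/2) = -3*exp(-6)/2 + 3*exp(-2)/2 + log(3).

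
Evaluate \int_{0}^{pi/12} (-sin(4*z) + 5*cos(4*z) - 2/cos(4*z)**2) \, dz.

-1/8 + sqrt(3)/8

An antiderivative is F(z) = 5*sin(4*z)/4 + cos(4*z)/4 - tan(4*z)/2.
Then F(pi/12) - F(0) = (1/8 + sqrt(3)/8) - (1/4) = -1/8 + sqrt(3)/8.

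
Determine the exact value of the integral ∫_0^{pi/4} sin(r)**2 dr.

Use the identity sin^2(r) = (1 - cos(2*r))/2.
An antiderivative is F(r) = r/2 - sin(2*r)/4.
Then F(pi/4) - F(0) = (-1/4 + pi/8) - (0) = -1/4 + pi/8.

-1/4 + pi/8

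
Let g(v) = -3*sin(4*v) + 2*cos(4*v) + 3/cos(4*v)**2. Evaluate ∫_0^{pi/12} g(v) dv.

An antiderivative is F(v) = sin(4*v)/2 + 3*cos(4*v)/4 + 3*tan(4*v)/4.
Then F(pi/12) - F(0) = (3/8 + sqrt(3)) - (3/4) = -3/8 + sqrt(3).

-3/8 + sqrt(3)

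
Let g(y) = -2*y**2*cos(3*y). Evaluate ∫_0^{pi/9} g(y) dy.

Integrate by parts twice (u = y^2, dv = -2*cos(3*y) dy).
An antiderivative is F(y) = -2*y**2*sin(3*y)/3 - 4*y*cos(3*y)/9 + 4*sin(3*y)/27.
Then F(pi/9) - F(0) = (-2*pi/81 - sqrt(3)*pi**2/243 + 2*sqrt(3)/27) - (0) = -2*pi/81 - sqrt(3)*pi**2/243 + 2*sqrt(3)/27.

-2*pi/81 - sqrt(3)*pi**2/243 + 2*sqrt(3)/27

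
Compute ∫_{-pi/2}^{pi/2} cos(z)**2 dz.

Use the identity cos^2(z) = (1 + cos(2*z))/2.
An antiderivative is F(z) = z/2 + sin(2*z)/4.
Then F(pi/2) - F(-pi/2) = (pi/4) - (-pi/4) = pi/2.

pi/2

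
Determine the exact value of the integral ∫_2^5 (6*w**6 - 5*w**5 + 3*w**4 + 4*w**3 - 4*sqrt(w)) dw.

By the power rule, an antiderivative is F(w) = 6*w**7/7 - 5*w**6/6 + 3*w**5/5 + w**4 - 8*w**(3/2)/3.
Then F(5) - F(2) = (2370625/42 - 40*sqrt(5)/3) - (9616/105 - 16*sqrt(2)/3) = -40*sqrt(5)/3 + 16*sqrt(2)/3 + 3944631/70.

-40*sqrt(5)/3 + 16*sqrt(2)/3 + 3944631/70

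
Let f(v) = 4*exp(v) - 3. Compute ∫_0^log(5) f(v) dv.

An antiderivative is F(v) = -3*v + 4*exp(v).
Then F(log(5)) - F(0) = (20 - 3*log(5)) - (4) = 16 - 3*log(5).

16 - 3*log(5)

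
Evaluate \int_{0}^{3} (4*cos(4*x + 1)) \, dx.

-sin(1) + sin(13)

Let u = 4*x + 1, so du = 4 dx. When x = 0, u = 1; when x = 3, u = 13.
The integral becomes ∫ cos(u) du from 1 to 13, with antiderivative sin(u).
Back in x: F(x) = sin(4*x + 1).
Then F(3) - F(0) = (sin(13)) - (sin(1)) = -sin(1) + sin(13).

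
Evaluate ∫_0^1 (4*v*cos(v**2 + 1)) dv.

-2*sin(1) + 2*sin(2)

Let u = v**2 + 1, so du = 2*v dv. When v = 0, u = 1; when v = 1, u = 2.
The integral becomes 2·∫ cos(u) du from 1 to 2, with antiderivative 2*sin(u).
Back in v: F(v) = 2*sin(v**2 + 1).
Then F(1) - F(0) = (2*sin(2)) - (2*sin(1)) = -2*sin(1) + 2*sin(2).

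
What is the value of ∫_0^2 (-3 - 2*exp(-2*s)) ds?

-7 + exp(-4)

An antiderivative is F(s) = -3*s + exp(-2*s).
Then F(2) - F(0) = (-6 + exp(-4)) - (1) = -7 + exp(-4).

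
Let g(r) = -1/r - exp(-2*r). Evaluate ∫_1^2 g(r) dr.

An antiderivative is F(r) = -log(r) + exp(-2*r)/2.
Then F(2) - F(1) = (-log(2) + exp(-4)/2) - (exp(-2)/2) = -log(2) - exp(-2)/2 + exp(-4)/2.

-log(2) - exp(-2)/2 + exp(-4)/2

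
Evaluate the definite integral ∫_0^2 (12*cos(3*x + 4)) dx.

Let u = 3*x + 4, so du = 3 dx. When x = 0, u = 4; when x = 2, u = 10.
The integral becomes 4·∫ cos(u) du from 4 to 10, with antiderivative 4*sin(u).
Back in x: F(x) = 4*sin(3*x + 4).
Then F(2) - F(0) = (4*sin(10)) - (4*sin(4)) = 4*sin(10) - 4*sin(4).

4*sin(10) - 4*sin(4)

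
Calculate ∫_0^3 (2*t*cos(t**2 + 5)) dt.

-sin(5) + sin(14)

Let u = t**2 + 5, so du = 2*t dt. When t = 0, u = 5; when t = 3, u = 14.
The integral becomes ∫ cos(u) du from 5 to 14, with antiderivative sin(u).
Back in t: F(t) = sin(t**2 + 5).
Then F(3) - F(0) = (sin(14)) - (sin(5)) = -sin(5) + sin(14).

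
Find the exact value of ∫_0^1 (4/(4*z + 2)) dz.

log(3)

Let u = 4*z + 2, so du = 4 dz. When z = 0, u = 2; when z = 1, u = 6.
The integral becomes ∫ 1/u du from 2 to 6, with antiderivative log(u).
Back in z: F(z) = log(4*z + 2).
Then F(1) - F(0) = (log(6)) - (log(2)) = log(3).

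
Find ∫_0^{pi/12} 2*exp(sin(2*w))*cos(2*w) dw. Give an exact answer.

Let u = sin(2*w), so du = 2*cos(2*w) dw. When w = 0, u = 0; when w = pi/12, u = 1/2.
The integral becomes ∫ exp(u) du from 0 to 1/2, with antiderivative exp(u).
Back in w: F(w) = exp(sin(2*w)).
Then F(pi/12) - F(0) = (exp(1/2)) - (1) = -1 + exp(1/2).

-1 + exp(1/2)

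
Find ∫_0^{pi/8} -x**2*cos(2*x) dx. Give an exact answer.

sqrt(2)*(-8*pi - pi**2 + 32)/256

Integrate by parts twice (u = x^2, dv = -cos(2*x) dx).
An antiderivative is F(x) = -x**2*sin(2*x)/2 - x*cos(2*x)/2 + sin(2*x)/4.
Then F(pi/8) - F(0) = (sqrt(2)*(-8*pi - pi**2 + 32)/256) - (0) = sqrt(2)*(-8*pi - pi**2 + 32)/256.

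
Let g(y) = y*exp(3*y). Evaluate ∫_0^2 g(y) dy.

1/9 + 5*exp(6)/9

Integrate by parts once (u = y, dv = exp(3*y) dy).
An antiderivative is F(y) = (3*y - 1)*exp(3*y)/9.
Then F(2) - F(0) = (5*exp(6)/9) - (-1/9) = 1/9 + 5*exp(6)/9.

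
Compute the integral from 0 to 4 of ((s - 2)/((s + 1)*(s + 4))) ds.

log(4/5)

Factor the denominator: s**2 + 5*s + 4 = (s + 4)(s + 1).
Partial fractions: (s - 2)/((s + 1)*(s + 4)) = 2/(s + 4) - 1/(s + 1).
An antiderivative is F(s) = -log(s + 1) + 2*log(s + 4).
Then F(4) - F(0) = (log(64/5)) - (log(16)) = log(4/5).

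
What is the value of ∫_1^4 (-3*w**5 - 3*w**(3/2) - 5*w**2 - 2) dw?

-21957/10

By the power rule, an antiderivative is F(w) = -w**6/2 - 6*w**(5/2)/5 - 5*w**3/3 - 2*w.
Then F(4) - F(1) = (-33016/15) - (-161/30) = -21957/10.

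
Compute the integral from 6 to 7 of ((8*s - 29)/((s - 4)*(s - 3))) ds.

Factor the denominator: s**2 - 7*s + 12 = (s - 3)(s - 4).
Partial fractions: (8*s - 29)/((s - 4)*(s - 3)) = 5/(s - 3) + 3/(s - 4).
An antiderivative is F(s) = 3*log(s - 4) + 5*log(s - 3).
Then F(7) - F(6) = (3*log(3) + 10*log(2)) - (3*log(2) + 5*log(3)) = -2*log(3) + 7*log(2).

-2*log(3) + 7*log(2)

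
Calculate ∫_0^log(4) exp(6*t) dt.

Let u = exp(t), so du = exp(t) dt. When t = 0, u = 1; when t = log(4), u = 4.
The integral becomes ∫ u**5 du from 1 to 4, with antiderivative u**6/6.
Back in t: F(t) = exp(6*t)/6.
Then F(log(4)) - F(0) = (2048/3) - (1/6) = 1365/2.

1365/2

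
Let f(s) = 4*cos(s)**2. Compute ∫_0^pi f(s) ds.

Use the identity cos^2(s) = (1 + cos(2*s))/2.
An antiderivative is F(s) = 2*s + sin(2*s).
Then F(pi) - F(0) = (2*pi) - (0) = 2*pi.

2*pi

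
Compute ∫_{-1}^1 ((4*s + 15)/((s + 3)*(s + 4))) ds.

log(40/3)

Factor the denominator: s**2 + 7*s + 12 = (s + 4)(s + 3).
Partial fractions: (4*s + 15)/((s + 3)*(s + 4)) = 1/(s + 4) + 3/(s + 3).
An antiderivative is F(s) = 3*log(s + 3) + log(s + 4).
Then F(1) - F(-1) = (log(5) + 6*log(2)) - (log(24)) = log(40/3).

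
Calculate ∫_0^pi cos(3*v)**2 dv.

Use the identity cos^2(3*v) = (1 + cos(6*v))/2.
An antiderivative is F(v) = v/2 + sin(6*v)/12.
Then F(pi) - F(0) = (pi/2) - (0) = pi/2.

pi/2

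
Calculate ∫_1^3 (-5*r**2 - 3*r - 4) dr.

By the power rule, an antiderivative is F(r) = -5*r**3/3 - 3*r**2/2 - 4*r.
Then F(3) - F(1) = (-141/2) - (-43/6) = -190/3.

-190/3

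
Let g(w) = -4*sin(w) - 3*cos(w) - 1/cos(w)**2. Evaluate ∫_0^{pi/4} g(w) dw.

-5 + sqrt(2)/2

An antiderivative is F(w) = -3*sin(w) + 4*cos(w) - tan(w).
Then F(pi/4) - F(0) = (-1 + sqrt(2)/2) - (4) = -5 + sqrt(2)/2.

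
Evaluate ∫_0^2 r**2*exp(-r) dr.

2 - 10*exp(-2)

Integrate by parts twice (u = r^2, dv = exp(-r) dr).
An antiderivative is F(r) = (-r**2 - 2*r - 2)*exp(-r).
Then F(2) - F(0) = (-10*exp(-2)) - (-2) = 2 - 10*exp(-2).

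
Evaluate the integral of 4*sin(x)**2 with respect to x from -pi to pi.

4*pi

Use the identity sin^2(x) = (1 - cos(2*x))/2.
An antiderivative is F(x) = 2*x - sin(2*x).
Then F(pi) - F(-pi) = (2*pi) - (-2*pi) = 4*pi.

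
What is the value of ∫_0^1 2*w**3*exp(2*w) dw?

Integrate by parts 3 times (u = w^3, dv = 2*exp(2*w) dw).
An antiderivative is F(w) = (4*w**3 - 6*w**2 + 6*w - 3)*exp(2*w)/4.
Then F(1) - F(0) = (exp(2)/4) - (-3/4) = 3/4 + exp(2)/4.

3/4 + exp(2)/4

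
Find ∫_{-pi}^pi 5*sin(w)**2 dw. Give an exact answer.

5*pi

Use the identity sin^2(w) = (1 - cos(2*w))/2.
An antiderivative is F(w) = 5*w/2 - 5*sin(2*w)/4.
Then F(pi) - F(-pi) = (5*pi/2) - (-5*pi/2) = 5*pi.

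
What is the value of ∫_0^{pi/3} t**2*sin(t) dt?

Integrate by parts twice (u = t^2, dv = sin(t) dt).
An antiderivative is F(t) = -t**2*cos(t) + 2*t*sin(t) + 2*cos(t).
Then F(pi/3) - F(0) = (-pi**2/18 + 1 + sqrt(3)*pi/3) - (2) = -1 - pi**2/18 + sqrt(3)*pi/3.

-1 - pi**2/18 + sqrt(3)*pi/3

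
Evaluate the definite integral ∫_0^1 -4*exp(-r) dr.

An antiderivative is F(r) = 4*exp(-r).
Then F(1) - F(0) = (4*exp(-1)) - (4) = -4 + 4*exp(-1).

-4 + 4*exp(-1)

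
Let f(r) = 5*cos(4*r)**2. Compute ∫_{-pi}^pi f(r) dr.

Use the identity cos^2(4*r) = (1 + cos(8*r))/2.
An antiderivative is F(r) = 5*r/2 + 5*sin(8*r)/16.
Then F(pi) - F(-pi) = (5*pi/2) - (-5*pi/2) = 5*pi.

5*pi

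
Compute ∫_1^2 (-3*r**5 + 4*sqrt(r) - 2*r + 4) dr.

By the power rule, an antiderivative is F(r) = -r**6/2 + 8*r**(3/2)/3 - r**2 + 4*r.
Then F(2) - F(1) = (-28 + 16*sqrt(2)/3) - (31/6) = -199/6 + 16*sqrt(2)/3.

-199/6 + 16*sqrt(2)/3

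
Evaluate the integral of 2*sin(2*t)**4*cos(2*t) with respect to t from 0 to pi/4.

Let u = sin(2*t), so du = 2*cos(2*t) dt. When t = 0, u = 0; when t = pi/4, u = 1.
The integral becomes ∫ u**4 du from 0 to 1, with antiderivative u**5/5.
Back in t: F(t) = sin(2*t)**5/5.
Then F(pi/4) - F(0) = (1/5) - (0) = 1/5.

1/5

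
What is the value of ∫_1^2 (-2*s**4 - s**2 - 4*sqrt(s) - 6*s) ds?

By the power rule, an antiderivative is F(s) = -2*s**5/5 - 8*s**(3/2)/3 - s**3/3 - 3*s**2.
Then F(2) - F(1) = (-412/15 - 16*sqrt(2)/3) - (-32/5) = -316/15 - 16*sqrt(2)/3.

-316/15 - 16*sqrt(2)/3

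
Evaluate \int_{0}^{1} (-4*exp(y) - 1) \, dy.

3 - 4*E

An antiderivative is F(y) = -y - 4*exp(y).
Then F(1) - F(0) = (-4*E - 1) - (-4) = 3 - 4*E.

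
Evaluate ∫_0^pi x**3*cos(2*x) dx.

Integrate by parts 3 times (u = x^3, dv = cos(2*x) dx).
An antiderivative is F(x) = x**3*sin(2*x)/2 + 3*x**2*cos(2*x)/4 - 3*x*sin(2*x)/4 - 3*cos(2*x)/8.
Then F(pi) - F(0) = (-3/8 + 3*pi**2/4) - (-3/8) = 3*pi**2/4.

3*pi**2/4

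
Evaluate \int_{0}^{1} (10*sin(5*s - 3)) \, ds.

2*cos(3) - 2*cos(2)

Let u = 5*s - 3, so du = 5 ds. When s = 0, u = -3; when s = 1, u = 2.
The integral becomes 2·∫ sin(u) du from -3 to 2, with antiderivative -2*cos(u).
Back in s: F(s) = -2*cos(5*s - 3).
Then F(1) - F(0) = (-2*cos(2)) - (-2*cos(3)) = 2*cos(3) - 2*cos(2).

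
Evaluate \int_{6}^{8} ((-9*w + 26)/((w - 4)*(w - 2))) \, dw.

Factor the denominator: w**2 - 6*w + 8 = (w - 2)(w - 4).
Partial fractions: (-9*w + 26)/((w - 4)*(w - 2)) = -4/(w - 2) - 5/(w - 4).
An antiderivative is F(w) = -5*log(w - 4) - 4*log(w - 2).
Then F(8) - F(6) = (-14*log(2) - 4*log(3)) - (-13*log(2)) = -4*log(3) - log(2).

-4*log(3) - log(2)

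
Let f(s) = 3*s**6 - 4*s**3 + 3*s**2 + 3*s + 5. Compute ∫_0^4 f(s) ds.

By the power rule, an antiderivative is F(s) = 3*s**7/7 - s**4 + s**3 + 3*s**2/2 + 5*s.
Then F(4) - F(0) = (48116/7) - (0) = 48116/7.

48116/7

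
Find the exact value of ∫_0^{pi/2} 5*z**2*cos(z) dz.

-10 + 5*pi**2/4

Integrate by parts twice (u = z^2, dv = 5*cos(z) dz).
An antiderivative is F(z) = 5*z**2*sin(z) + 10*z*cos(z) - 10*sin(z).
Then F(pi/2) - F(0) = (-10 + 5*pi**2/4) - (0) = -10 + 5*pi**2/4.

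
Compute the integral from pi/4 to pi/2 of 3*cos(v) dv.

3 - 3*sqrt(2)/2

An antiderivative is F(v) = 3*sin(v).
Then F(pi/2) - F(pi/4) = (3) - (3*sqrt(2)/2) = 3 - 3*sqrt(2)/2.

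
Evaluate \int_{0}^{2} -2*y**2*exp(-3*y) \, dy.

-4/27 + 100*exp(-6)/27

Integrate by parts twice (u = y^2, dv = -2*exp(-3*y) dy).
An antiderivative is F(y) = (18*y**2 + 12*y + 4)*exp(-3*y)/27.
Then F(2) - F(0) = (100*exp(-6)/27) - (4/27) = -4/27 + 100*exp(-6)/27.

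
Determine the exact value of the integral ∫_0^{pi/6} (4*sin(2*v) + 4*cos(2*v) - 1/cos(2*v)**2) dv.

An antiderivative is F(v) = 2*sin(2*v) - 2*cos(2*v) - tan(2*v)/2.
Then F(pi/6) - F(0) = (-1 + sqrt(3)/2) - (-2) = sqrt(3)/2 + 1.

sqrt(3)/2 + 1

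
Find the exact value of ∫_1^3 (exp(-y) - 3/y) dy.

An antiderivative is F(y) = -3*log(y) - exp(-y).
Then F(3) - F(1) = (-3*log(3) - exp(-3)) - (-exp(-1)) = -3*log(3) - exp(-3) + exp(-1).

-3*log(3) - exp(-3) + exp(-1)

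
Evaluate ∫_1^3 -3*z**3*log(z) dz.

Integrate by parts once (u = ln z, dv = -3*z**3 dz).
An antiderivative is F(z) = -3*z**4*(4*log(z) - 1)/16.
Then F(3) - F(1) = (243/16 - 243*log(3)/4) - (3/16) = 15 - 243*log(3)/4.

15 - 243*log(3)/4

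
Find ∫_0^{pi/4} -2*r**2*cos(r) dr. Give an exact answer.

sqrt(2)*(-8*pi - pi**2 + 32)/16

Integrate by parts twice (u = r^2, dv = -2*cos(r) dr).
An antiderivative is F(r) = -2*r**2*sin(r) - 4*r*cos(r) + 4*sin(r).
Then F(pi/4) - F(0) = (sqrt(2)*(-8*pi - pi**2 + 32)/16) - (0) = sqrt(2)*(-8*pi - pi**2 + 32)/16.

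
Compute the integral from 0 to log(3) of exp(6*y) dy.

364/3

Let u = exp(y), so du = exp(y) dy. When y = 0, u = 1; when y = log(3), u = 3.
The integral becomes ∫ u**5 du from 1 to 3, with antiderivative u**6/6.
Back in y: F(y) = exp(6*y)/6.
Then F(log(3)) - F(0) = (243/2) - (1/6) = 364/3.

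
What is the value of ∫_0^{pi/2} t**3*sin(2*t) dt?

Integrate by parts 3 times (u = t^3, dv = sin(2*t) dt).
An antiderivative is F(t) = -t**3*cos(2*t)/2 + 3*t**2*sin(2*t)/4 + 3*t*cos(2*t)/4 - 3*sin(2*t)/8.
Then F(pi/2) - F(0) = (pi*(-6 + pi**2)/16) - (0) = pi*(-6 + pi**2)/16.

pi*(-6 + pi**2)/16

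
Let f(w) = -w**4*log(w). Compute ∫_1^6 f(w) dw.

311 - 7776*log(6)/5

Integrate by parts once (u = ln w, dv = -w**4 dw).
An antiderivative is F(w) = -w**5*(5*log(w) - 1)/25.
Then F(6) - F(1) = (7776/25 - 7776*log(6)/5) - (1/25) = 311 - 7776*log(6)/5.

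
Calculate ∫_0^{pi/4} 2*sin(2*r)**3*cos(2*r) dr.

1/4

Let u = sin(2*r), so du = 2*cos(2*r) dr. When r = 0, u = 0; when r = pi/4, u = 1.
The integral becomes ∫ u**3 du from 0 to 1, with antiderivative u**4/4.
Back in r: F(r) = sin(2*r)**4/4.
Then F(pi/4) - F(0) = (1/4) - (0) = 1/4.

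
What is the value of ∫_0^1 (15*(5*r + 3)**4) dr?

Let u = 5*r + 3, so du = 5 dr. When r = 0, u = 3; when r = 1, u = 8.
The integral becomes 3·∫ u**4 du from 3 to 8, with antiderivative 3*u**5/5.
Back in r: F(r) = 3*(5*r + 3)**5/5.
Then F(1) - F(0) = (98304/5) - (729/5) = 19515.

19515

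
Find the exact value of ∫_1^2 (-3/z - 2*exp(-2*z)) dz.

-3*log(2) - exp(-2) + exp(-4)

An antiderivative is F(z) = -3*log(z) + exp(-2*z).
Then F(2) - F(1) = (-3*log(2) + exp(-4)) - (exp(-2)) = -3*log(2) - exp(-2) + exp(-4).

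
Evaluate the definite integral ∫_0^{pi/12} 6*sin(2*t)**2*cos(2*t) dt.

1/8

Let u = sin(2*t), so du = 2*cos(2*t) dt. When t = 0, u = 0; when t = pi/12, u = 1/2.
The integral becomes 3·∫ u**2 du from 0 to 1/2, with antiderivative u**3.
Back in t: F(t) = sin(2*t)**3.
Then F(pi/12) - F(0) = (1/8) - (0) = 1/8.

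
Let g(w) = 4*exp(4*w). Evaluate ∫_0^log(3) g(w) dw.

80

Let u = exp(w), so du = exp(w) dw. When w = 0, u = 1; when w = log(3), u = 3.
The integral becomes 4·∫ u**3 du from 1 to 3, with antiderivative u**4.
Back in w: F(w) = exp(4*w).
Then F(log(3)) - F(0) = (81) - (1) = 80.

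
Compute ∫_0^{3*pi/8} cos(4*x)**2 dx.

Use the identity cos^2(4*x) = (1 + cos(8*x))/2.
An antiderivative is F(x) = x/2 + sin(8*x)/16.
Then F(3*pi/8) - F(0) = (3*pi/16) - (0) = 3*pi/16.

3*pi/16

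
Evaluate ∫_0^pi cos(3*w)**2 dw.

pi/2

Use the identity cos^2(3*w) = (1 + cos(6*w))/2.
An antiderivative is F(w) = w/2 + sin(6*w)/12.
Then F(pi) - F(0) = (pi/2) - (0) = pi/2.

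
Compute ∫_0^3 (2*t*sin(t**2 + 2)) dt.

cos(2) - cos(11)

Let u = t**2 + 2, so du = 2*t dt. When t = 0, u = 2; when t = 3, u = 11.
The integral becomes ∫ sin(u) du from 2 to 11, with antiderivative -cos(u).
Back in t: F(t) = -cos(t**2 + 2).
Then F(3) - F(0) = (-cos(11)) - (-cos(2)) = cos(2) - cos(11).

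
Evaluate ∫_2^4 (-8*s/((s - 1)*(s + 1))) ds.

Factor the denominator: s**2 - 1 = (s + 1)(s - 1).
Partial fractions: -8*s/((s - 1)*(s + 1)) = -4/(s + 1) - 4/(s - 1).
An antiderivative is F(s) = -4*log(s - 1) - 4*log(s + 1).
Then F(4) - F(2) = (-4*log(5) - 4*log(3)) - (-log(81)) = -4*log(5).

-4*log(5)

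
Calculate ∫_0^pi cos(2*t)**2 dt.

pi/2

Use the identity cos^2(2*t) = (1 + cos(4*t))/2.
An antiderivative is F(t) = t/2 + sin(4*t)/8.
Then F(pi) - F(0) = (pi/2) - (0) = pi/2.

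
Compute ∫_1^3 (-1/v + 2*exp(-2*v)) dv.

-log(3) - exp(-6) + exp(-2)

An antiderivative is F(v) = -log(v) - exp(-2*v).
Then F(3) - F(1) = (-log(3) - exp(-6)) - (-exp(-2)) = -log(3) - exp(-6) + exp(-2).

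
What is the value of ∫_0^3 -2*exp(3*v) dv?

2/3 - 2*exp(9)/3

An antiderivative is F(v) = -2*exp(3*v)/3.
Then F(3) - F(0) = (-2*exp(9)/3) - (-2/3) = 2/3 - 2*exp(9)/3.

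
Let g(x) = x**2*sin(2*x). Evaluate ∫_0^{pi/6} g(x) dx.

Integrate by parts twice (u = x^2, dv = sin(2*x) dx).
An antiderivative is F(x) = -x**2*cos(2*x)/2 + x*sin(2*x)/2 + cos(2*x)/4.
Then F(pi/6) - F(0) = (-pi**2/144 + 1/8 + sqrt(3)*pi/24) - (1/4) = -1/8 - pi**2/144 + sqrt(3)*pi/24.

-1/8 - pi**2/144 + sqrt(3)*pi/24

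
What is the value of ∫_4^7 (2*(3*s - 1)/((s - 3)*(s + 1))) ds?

-2*log(5) + 14*log(2)

Factor the denominator: s**2 - 2*s - 3 = (s + 1)(s - 3).
Partial fractions: 2*(3*s - 1)/((s - 3)*(s + 1)) = 2/(s + 1) + 4/(s - 3).
An antiderivative is F(s) = 4*log(s - 3) + 2*log(s + 1).
Then F(7) - F(4) = (14*log(2)) - (log(25)) = -2*log(5) + 14*log(2).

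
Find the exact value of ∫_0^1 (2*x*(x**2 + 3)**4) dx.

Let u = x**2 + 3, so du = 2*x dx. When x = 0, u = 3; when x = 1, u = 4.
The integral becomes ∫ u**4 du from 3 to 4, with antiderivative u**5/5.
Back in x: F(x) = (x**2 + 3)**5/5.
Then F(1) - F(0) = (1024/5) - (243/5) = 781/5.

781/5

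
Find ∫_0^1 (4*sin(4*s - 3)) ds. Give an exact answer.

cos(3) - cos(1)

Let u = 4*s - 3, so du = 4 ds. When s = 0, u = -3; when s = 1, u = 1.
The integral becomes ∫ sin(u) du from -3 to 1, with antiderivative -cos(u).
Back in s: F(s) = -cos(4*s - 3).
Then F(1) - F(0) = (-cos(1)) - (-cos(3)) = cos(3) - cos(1).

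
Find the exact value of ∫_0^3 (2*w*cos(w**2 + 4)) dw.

sin(13) - sin(4)

Let u = w**2 + 4, so du = 2*w dw. When w = 0, u = 4; when w = 3, u = 13.
The integral becomes ∫ cos(u) du from 4 to 13, with antiderivative sin(u).
Back in w: F(w) = sin(w**2 + 4).
Then F(3) - F(0) = (sin(13)) - (sin(4)) = sin(13) - sin(4).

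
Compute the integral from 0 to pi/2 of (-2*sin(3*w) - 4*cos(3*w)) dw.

2/3

An antiderivative is F(w) = -4*sin(3*w)/3 + 2*cos(3*w)/3.
Then F(pi/2) - F(0) = (4/3) - (2/3) = 2/3.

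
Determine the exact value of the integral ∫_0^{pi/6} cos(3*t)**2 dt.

Use the identity cos^2(3*t) = (1 + cos(6*t))/2.
An antiderivative is F(t) = t/2 + sin(6*t)/12.
Then F(pi/6) - F(0) = (pi/12) - (0) = pi/12.

pi/12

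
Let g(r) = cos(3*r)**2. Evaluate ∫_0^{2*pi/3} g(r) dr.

Use the identity cos^2(3*r) = (1 + cos(6*r))/2.
An antiderivative is F(r) = r/2 + sin(6*r)/12.
Then F(2*pi/3) - F(0) = (pi/3) - (0) = pi/3.

pi/3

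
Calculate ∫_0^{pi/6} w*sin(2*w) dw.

Integrate by parts once (u = w, dv = sin(2*w) dw).
An antiderivative is F(w) = -w*cos(2*w)/2 + sin(2*w)/4.
Then F(pi/6) - F(0) = (-pi/24 + sqrt(3)/8) - (0) = -pi/24 + sqrt(3)/8.

-pi/24 + sqrt(3)/8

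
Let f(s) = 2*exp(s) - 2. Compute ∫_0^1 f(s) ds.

An antiderivative is F(s) = -2*s + 2*exp(s).
Then F(1) - F(0) = (-2 + 2*E) - (2) = -4 + 2*E.

-4 + 2*E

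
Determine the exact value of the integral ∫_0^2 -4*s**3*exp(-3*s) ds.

Integrate by parts 3 times (u = s^3, dv = -4*exp(-3*s) ds).
An antiderivative is F(s) = (36*s**3 + 36*s**2 + 24*s + 8)*exp(-3*s)/27.
Then F(2) - F(0) = (488*exp(-6)/27) - (8/27) = -8/27 + 488*exp(-6)/27.

-8/27 + 488*exp(-6)/27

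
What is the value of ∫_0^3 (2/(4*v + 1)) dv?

An antiderivative is F(v) = log(4*v + 1)/2.
Then F(3) - F(0) = (log(13)/2) - (0) = log(13)/2.

log(13)/2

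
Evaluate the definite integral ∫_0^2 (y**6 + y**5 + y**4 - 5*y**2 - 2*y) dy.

1892/105

By the power rule, an antiderivative is F(y) = y**7/7 + y**6/6 + y**5/5 - 5*y**3/3 - y**2.
Then F(2) - F(0) = (1892/105) - (0) = 1892/105.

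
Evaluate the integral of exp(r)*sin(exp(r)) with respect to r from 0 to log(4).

cos(1) - cos(4)

Let u = exp(r), so du = exp(r) dr. When r = 0, u = 1; when r = log(4), u = 4.
The integral becomes ∫ sin(u) du from 1 to 4, with antiderivative -cos(u).
Back in r: F(r) = -cos(exp(r)).
Then F(log(4)) - F(0) = (-cos(4)) - (-cos(1)) = cos(1) - cos(4).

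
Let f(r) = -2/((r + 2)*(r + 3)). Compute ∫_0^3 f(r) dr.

Factor the denominator: r**2 + 5*r + 6 = (r + 3)(r + 2).
Partial fractions: -2/((r + 2)*(r + 3)) = 2/(r + 3) - 2/(r + 2).
An antiderivative is F(r) = -2*log(r + 2) + 2*log(r + 3).
Then F(3) - F(0) = (log(36/25)) - (log(9/4)) = log(16/25).

log(16/25)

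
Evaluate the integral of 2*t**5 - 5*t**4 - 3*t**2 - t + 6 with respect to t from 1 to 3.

-52/3

By the power rule, an antiderivative is F(t) = t**6/3 - t**5 - t**3 - t**2/2 + 6*t.
Then F(3) - F(1) = (-27/2) - (23/6) = -52/3.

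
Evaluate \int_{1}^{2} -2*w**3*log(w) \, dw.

15/8 - 8*log(2)

Integrate by parts once (u = ln w, dv = -2*w**3 dw).
An antiderivative is F(w) = -w**4*(4*log(w) - 1)/8.
Then F(2) - F(1) = (2 - 8*log(2)) - (1/8) = 15/8 - 8*log(2).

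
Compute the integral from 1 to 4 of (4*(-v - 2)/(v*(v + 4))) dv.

Factor the denominator: v**2 + 4*v = (v + 4)v.
Partial fractions: 4*(-v - 2)/(v*(v + 4)) = -2/(v + 4) - 2/v.
An antiderivative is F(v) = -2*log(v) - 2*log(v + 4).
Then F(4) - F(1) = (-10*log(2)) - (-log(25)) = -10*log(2) + 2*log(5).

-10*log(2) + 2*log(5)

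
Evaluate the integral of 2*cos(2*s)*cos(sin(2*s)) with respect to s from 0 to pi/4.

Let u = sin(2*s), so du = 2*cos(2*s) ds. When s = 0, u = 0; when s = pi/4, u = 1.
The integral becomes ∫ cos(u) du from 0 to 1, with antiderivative sin(u).
Back in s: F(s) = sin(sin(2*s)).
Then F(pi/4) - F(0) = (sin(1)) - (0) = sin(1).

sin(1)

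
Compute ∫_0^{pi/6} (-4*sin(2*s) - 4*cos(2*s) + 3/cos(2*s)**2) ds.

-1 + sqrt(3)/2

An antiderivative is F(s) = -2*sin(2*s) + 2*cos(2*s) + 3*tan(2*s)/2.
Then F(pi/6) - F(0) = (sqrt(3)/2 + 1) - (2) = -1 + sqrt(3)/2.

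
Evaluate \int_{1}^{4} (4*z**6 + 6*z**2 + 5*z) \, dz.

133353/14

By the power rule, an antiderivative is F(z) = 4*z**7/7 + 2*z**3 + 5*z**2/2.
Then F(4) - F(1) = (66712/7) - (71/14) = 133353/14.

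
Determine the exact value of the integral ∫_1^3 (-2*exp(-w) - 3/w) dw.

-3*log(3) - 2*exp(-1) + 2*exp(-3)

An antiderivative is F(w) = -3*log(w) + 2*exp(-w).
Then F(3) - F(1) = (-3*log(3) + 2*exp(-3)) - (2*exp(-1)) = -3*log(3) - 2*exp(-1) + 2*exp(-3).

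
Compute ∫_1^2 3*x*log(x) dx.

-9/4 + log(64)

Integrate by parts once (u = ln x, dv = 3*x dx).
An antiderivative is F(x) = 3*x**2*(2*log(x) - 1)/4.
Then F(2) - F(1) = (-3 + log(64)) - (-3/4) = -9/4 + log(64).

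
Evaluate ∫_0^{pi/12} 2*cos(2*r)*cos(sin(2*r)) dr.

sin(1/2)

Let u = sin(2*r), so du = 2*cos(2*r) dr. When r = 0, u = 0; when r = pi/12, u = 1/2.
The integral becomes ∫ cos(u) du from 0 to 1/2, with antiderivative sin(u).
Back in r: F(r) = sin(sin(2*r)).
Then F(pi/12) - F(0) = (sin(1/2)) - (0) = sin(1/2).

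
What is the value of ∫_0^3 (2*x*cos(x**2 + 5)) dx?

-sin(5) + sin(14)

Let u = x**2 + 5, so du = 2*x dx. When x = 0, u = 5; when x = 3, u = 14.
The integral becomes ∫ cos(u) du from 5 to 14, with antiderivative sin(u).
Back in x: F(x) = sin(x**2 + 5).
Then F(3) - F(0) = (sin(14)) - (sin(5)) = -sin(5) + sin(14).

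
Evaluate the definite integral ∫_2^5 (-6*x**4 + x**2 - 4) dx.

By the power rule, an antiderivative is F(x) = -6*x**5/5 + x**3/3 - 4*x.
Then F(5) - F(2) = (-11185/3) - (-656/15) = -18423/5.

-18423/5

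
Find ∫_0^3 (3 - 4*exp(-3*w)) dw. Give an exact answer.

4*exp(-9)/3 + 23/3

An antiderivative is F(w) = 3*w + 4*exp(-3*w)/3.
Then F(3) - F(0) = (4*exp(-9)/3 + 9) - (4/3) = 4*exp(-9)/3 + 23/3.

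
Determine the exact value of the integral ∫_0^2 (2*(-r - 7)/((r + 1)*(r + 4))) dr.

-log(36)

Factor the denominator: r**2 + 5*r + 4 = (r + 4)(r + 1).
Partial fractions: 2*(-r - 7)/((r + 1)*(r + 4)) = 2/(r + 4) - 4/(r + 1).
An antiderivative is F(r) = -4*log(r + 1) + 2*log(r + 4).
Then F(2) - F(0) = (log(4/9)) - (log(16)) = -log(36).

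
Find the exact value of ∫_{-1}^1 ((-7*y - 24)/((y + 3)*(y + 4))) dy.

-4*log(5) - 3*log(2) + 4*log(3)

Factor the denominator: y**2 + 7*y + 12 = (y + 4)(y + 3).
Partial fractions: (-7*y - 24)/((y + 3)*(y + 4)) = -4/(y + 4) - 3/(y + 3).
An antiderivative is F(y) = -3*log(y + 3) - 4*log(y + 4).
Then F(1) - F(-1) = (-4*log(5) - 6*log(2)) - (-4*log(3) - 3*log(2)) = -4*log(5) - 3*log(2) + 4*log(3).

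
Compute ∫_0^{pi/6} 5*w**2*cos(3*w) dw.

Integrate by parts twice (u = w^2, dv = 5*cos(3*w) dw).
An antiderivative is F(w) = 5*w**2*sin(3*w)/3 + 10*w*cos(3*w)/9 - 10*sin(3*w)/27.
Then F(pi/6) - F(0) = (-10/27 + 5*pi**2/108) - (0) = -10/27 + 5*pi**2/108.

-10/27 + 5*pi**2/108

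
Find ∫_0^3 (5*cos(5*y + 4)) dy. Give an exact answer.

sin(19) - sin(4)

Let u = 5*y + 4, so du = 5 dy. When y = 0, u = 4; when y = 3, u = 19.
The integral becomes ∫ cos(u) du from 4 to 19, with antiderivative sin(u).
Back in y: F(y) = sin(5*y + 4).
Then F(3) - F(0) = (sin(19)) - (sin(4)) = sin(19) - sin(4).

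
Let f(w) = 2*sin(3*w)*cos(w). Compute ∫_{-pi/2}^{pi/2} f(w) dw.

0

Use the identity sin(3*w)cos(w) = [sin(4*w) + sin(2*w)]/2.
An antiderivative is F(w) = -cos(2*w)/2 - cos(4*w)/4.
Then F(pi/2) - F(-pi/2) = (1/4) - (1/4) = 0.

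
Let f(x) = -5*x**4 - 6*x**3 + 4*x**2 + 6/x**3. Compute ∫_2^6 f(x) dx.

-9386

By the power rule, an antiderivative is F(x) = -x**5 - 3*x**4/2 + 4*x**3/3 - 3/x**2.
Then F(6) - F(2) = (-113185/12) - (-553/12) = -9386.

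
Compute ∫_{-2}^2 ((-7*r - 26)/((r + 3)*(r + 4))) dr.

Factor the denominator: r**2 + 7*r + 12 = (r + 4)(r + 3).
Partial fractions: (-7*r - 26)/((r + 3)*(r + 4)) = -2/(r + 4) - 5/(r + 3).
An antiderivative is F(r) = -5*log(r + 3) - 2*log(r + 4).
Then F(2) - F(-2) = (-5*log(5) - 2*log(3) - 2*log(2)) - (-log(4)) = -5*log(5) - 2*log(3).

-5*log(5) - 2*log(3)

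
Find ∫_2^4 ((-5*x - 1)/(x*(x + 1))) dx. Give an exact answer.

-4*log(5) - log(2) + 4*log(3)

Factor the denominator: x**2 + x = (x + 1)x.
Partial fractions: (-5*x - 1)/(x*(x + 1)) = -4/(x + 1) - 1/x.
An antiderivative is F(x) = -log(x) - 4*log(x + 1).
Then F(4) - F(2) = (-4*log(5) - 2*log(2)) - (-4*log(3) - log(2)) = -4*log(5) - log(2) + 4*log(3).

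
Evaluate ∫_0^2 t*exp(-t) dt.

1 - 3*exp(-2)

Integrate by parts once (u = t, dv = exp(-t) dt).
An antiderivative is F(t) = (-t - 1)*exp(-t).
Then F(2) - F(0) = (-3*exp(-2)) - (-1) = 1 - 3*exp(-2).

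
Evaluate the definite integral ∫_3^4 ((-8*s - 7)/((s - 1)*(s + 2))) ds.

Factor the denominator: s**2 + s - 2 = (s + 2)(s - 1).
Partial fractions: (-8*s - 7)/((s - 1)*(s + 2)) = -3/(s + 2) - 5/(s - 1).
An antiderivative is F(s) = -5*log(s - 1) - 3*log(s + 2).
Then F(4) - F(3) = (-8*log(3) - 3*log(2)) - (-3*log(5) - 5*log(2)) = -8*log(3) + 2*log(2) + 3*log(5).

-8*log(3) + 2*log(2) + 3*log(5)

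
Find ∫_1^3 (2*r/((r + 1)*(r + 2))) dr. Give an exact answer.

Factor the denominator: r**2 + 3*r + 2 = (r + 2)(r + 1).
Partial fractions: 2*r/((r + 1)*(r + 2)) = 4/(r + 2) - 2/(r + 1).
An antiderivative is F(r) = -2*log(r + 1) + 4*log(r + 2).
Then F(3) - F(1) = (-4*log(2) + 4*log(5)) - (log(81/4)) = -4*log(3) - 2*log(2) + 4*log(5).

-4*log(3) - 2*log(2) + 4*log(5)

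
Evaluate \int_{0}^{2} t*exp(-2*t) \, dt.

Integrate by parts once (u = t, dv = exp(-2*t) dt).
An antiderivative is F(t) = (-2*t - 1)*exp(-2*t)/4.
Then F(2) - F(0) = (-5*exp(-4)/4) - (-1/4) = (-5 + exp(4))*exp(-4)/4.

(-5 + exp(4))*exp(-4)/4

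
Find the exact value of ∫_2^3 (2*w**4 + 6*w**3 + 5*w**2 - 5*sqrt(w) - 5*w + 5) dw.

By the power rule, an antiderivative is F(w) = 2*w**5/5 + 3*w**4/2 - 10*w**(3/2)/3 + 5*w**3/3 - 5*w**2/2 + 5*w.
Then F(3) - F(2) = (1281/5 - 10*sqrt(3)) - (752/15 - 20*sqrt(2)/3) = -10*sqrt(3) + 20*sqrt(2)/3 + 3091/15.

-10*sqrt(3) + 20*sqrt(2)/3 + 3091/15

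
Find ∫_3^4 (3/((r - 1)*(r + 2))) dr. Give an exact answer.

Factor the denominator: r**2 + r - 2 = (r + 2)(r - 1).
Partial fractions: 3/((r - 1)*(r + 2)) = -1/(r + 2) + 1/(r - 1).
An antiderivative is F(r) = log(r - 1) - log(r + 2).
Then F(4) - F(3) = (-log(2)) - (log(2/5)) = log(5/4).

log(5/4)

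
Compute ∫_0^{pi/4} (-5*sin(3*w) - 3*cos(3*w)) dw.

-4*sqrt(2)/3 - 5/3

An antiderivative is F(w) = -sin(3*w) + 5*cos(3*w)/3.
Then F(pi/4) - F(0) = (-4*sqrt(2)/3) - (5/3) = -4*sqrt(2)/3 - 5/3.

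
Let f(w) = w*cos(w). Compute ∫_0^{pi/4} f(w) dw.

-1 + sqrt(2)*pi/8 + sqrt(2)/2

Integrate by parts once (u = w, dv = cos(w) dw).
An antiderivative is F(w) = w*sin(w) + cos(w).
Then F(pi/4) - F(0) = (sqrt(2)*(pi + 4)/8) - (1) = -1 + sqrt(2)*pi/8 + sqrt(2)/2.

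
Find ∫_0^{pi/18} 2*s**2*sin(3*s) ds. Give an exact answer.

Integrate by parts twice (u = s^2, dv = 2*sin(3*s) ds).
An antiderivative is F(s) = -2*s**2*cos(3*s)/3 + 4*s*sin(3*s)/9 + 4*cos(3*s)/27.
Then F(pi/18) - F(0) = (-sqrt(3)*pi**2/972 + pi/81 + 2*sqrt(3)/27) - (4/27) = -4/27 - sqrt(3)*pi**2/972 + pi/81 + 2*sqrt(3)/27.

-4/27 - sqrt(3)*pi**2/972 + pi/81 + 2*sqrt(3)/27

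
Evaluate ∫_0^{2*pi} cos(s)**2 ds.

Use the identity cos^2(s) = (1 + cos(2*s))/2.
An antiderivative is F(s) = s/2 + sin(2*s)/4.
Then F(2*pi) - F(0) = (pi) - (0) = pi.

pi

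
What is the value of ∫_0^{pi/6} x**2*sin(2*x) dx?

Integrate by parts twice (u = x^2, dv = sin(2*x) dx).
An antiderivative is F(x) = -x**2*cos(2*x)/2 + x*sin(2*x)/2 + cos(2*x)/4.
Then F(pi/6) - F(0) = (-pi**2/144 + 1/8 + sqrt(3)*pi/24) - (1/4) = -1/8 - pi**2/144 + sqrt(3)*pi/24.

-1/8 - pi**2/144 + sqrt(3)*pi/24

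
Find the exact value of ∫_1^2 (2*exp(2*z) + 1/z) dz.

-exp(2) + log(2) + exp(4)

An antiderivative is F(z) = exp(2*z) + log(z).
Then F(2) - F(1) = (log(2) + exp(4)) - (exp(2)) = -exp(2) + log(2) + exp(4).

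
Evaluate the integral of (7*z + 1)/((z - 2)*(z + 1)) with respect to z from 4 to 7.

Factor the denominator: z**2 - z - 2 = (z + 1)(z - 2).
Partial fractions: (7*z + 1)/((z - 2)*(z + 1)) = 2/(z + 1) + 5/(z - 2).
An antiderivative is F(z) = 5*log(z - 2) + 2*log(z + 1).
Then F(7) - F(4) = (6*log(2) + 5*log(5)) - (2*log(5) + 5*log(2)) = log(2) + 3*log(5).

log(2) + 3*log(5)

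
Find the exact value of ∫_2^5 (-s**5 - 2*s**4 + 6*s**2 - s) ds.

-18036/5

By the power rule, an antiderivative is F(s) = -s**6/6 - 2*s**5/5 + 2*s**3 - s**2/2.
Then F(5) - F(2) = (-10850/3) - (-142/15) = -18036/5.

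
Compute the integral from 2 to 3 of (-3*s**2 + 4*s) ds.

-9

By the power rule, an antiderivative is F(s) = -s**3 + 2*s**2.
Then F(3) - F(2) = (-9) - (0) = -9.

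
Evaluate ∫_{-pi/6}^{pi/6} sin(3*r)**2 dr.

Use the identity sin^2(3*r) = (1 - cos(6*r))/2.
An antiderivative is F(r) = r/2 - sin(6*r)/12.
Then F(pi/6) - F(-pi/6) = (pi/12) - (-pi/12) = pi/6.

pi/6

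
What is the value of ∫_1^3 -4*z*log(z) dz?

8 - 18*log(3)

Integrate by parts once (u = ln z, dv = -4*z dz).
An antiderivative is F(z) = -z**2*(2*log(z) - 1).
Then F(3) - F(1) = (9 - 18*log(3)) - (1) = 8 - 18*log(3).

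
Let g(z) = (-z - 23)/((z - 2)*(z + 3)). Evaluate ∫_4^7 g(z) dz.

-4*log(7) - log(5) + 9*log(2)

Factor the denominator: z**2 + z - 6 = (z + 3)(z - 2).
Partial fractions: (-z - 23)/((z - 2)*(z + 3)) = 4/(z + 3) - 5/(z - 2).
An antiderivative is F(z) = -5*log(z - 2) + 4*log(z + 3).
Then F(7) - F(4) = (log(16/5)) - (-5*log(2) + 4*log(7)) = -4*log(7) - log(5) + 9*log(2).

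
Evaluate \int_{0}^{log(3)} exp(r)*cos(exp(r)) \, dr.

Let u = exp(r), so du = exp(r) dr. When r = 0, u = 1; when r = log(3), u = 3.
The integral becomes ∫ cos(u) du from 1 to 3, with antiderivative sin(u).
Back in r: F(r) = sin(exp(r)).
Then F(log(3)) - F(0) = (sin(3)) - (sin(1)) = -sin(1) + sin(3).

-sin(1) + sin(3)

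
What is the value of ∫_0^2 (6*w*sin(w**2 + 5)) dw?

Let u = w**2 + 5, so du = 2*w dw. When w = 0, u = 5; when w = 2, u = 9.
The integral becomes 3·∫ sin(u) du from 5 to 9, with antiderivative -3*cos(u).
Back in w: F(w) = -3*cos(w**2 + 5).
Then F(2) - F(0) = (-3*cos(9)) - (-3*cos(5)) = 3*cos(5) - 3*cos(9).

3*cos(5) - 3*cos(9)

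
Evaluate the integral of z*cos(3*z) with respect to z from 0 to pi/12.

Integrate by parts once (u = z, dv = cos(3*z) dz).
An antiderivative is F(z) = z*sin(3*z)/3 + cos(3*z)/9.
Then F(pi/12) - F(0) = (sqrt(2)*(pi + 4)/72) - (1/9) = -1/9 + sqrt(2)*pi/72 + sqrt(2)/18.

-1/9 + sqrt(2)*pi/72 + sqrt(2)/18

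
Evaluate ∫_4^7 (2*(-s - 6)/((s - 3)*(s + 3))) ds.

-5*log(2) - log(7) + log(5)

Factor the denominator: s**2 - 9 = (s + 3)(s - 3).
Partial fractions: 2*(-s - 6)/((s - 3)*(s + 3)) = 1/(s + 3) - 3/(s - 3).
An antiderivative is F(s) = -3*log(s - 3) + log(s + 3).
Then F(7) - F(4) = (log(5/32)) - (log(7)) = -5*log(2) - log(7) + log(5).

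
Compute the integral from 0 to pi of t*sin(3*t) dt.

Integrate by parts once (u = t, dv = sin(3*t) dt).
An antiderivative is F(t) = -t*cos(3*t)/3 + sin(3*t)/9.
Then F(pi) - F(0) = (pi/3) - (0) = pi/3.

pi/3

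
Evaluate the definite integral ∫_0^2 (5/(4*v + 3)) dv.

-5*log(3)/4 + 5*log(11)/4

An antiderivative is F(v) = 5*log(4*v + 3)/4.
Then F(2) - F(0) = (5*log(11)/4) - (5*log(3)/4) = -5*log(3)/4 + 5*log(11)/4.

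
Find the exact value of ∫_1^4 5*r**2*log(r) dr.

Integrate by parts once (u = ln r, dv = 5*r**2 dr).
An antiderivative is F(r) = 5*r**3*(3*log(r) - 1)/9.
Then F(4) - F(1) = (-320/9 + 640*log(2)/3) - (-5/9) = -35 + 640*log(2)/3.

-35 + 640*log(2)/3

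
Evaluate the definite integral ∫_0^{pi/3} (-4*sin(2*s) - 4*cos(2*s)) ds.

-3 - sqrt(3)

An antiderivative is F(s) = -2*sin(2*s) + 2*cos(2*s).
Then F(pi/3) - F(0) = (-sqrt(3) - 1) - (2) = -3 - sqrt(3).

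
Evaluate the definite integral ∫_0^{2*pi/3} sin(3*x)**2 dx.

pi/3

Use the identity sin^2(3*x) = (1 - cos(6*x))/2.
An antiderivative is F(x) = x/2 - sin(6*x)/12.
Then F(2*pi/3) - F(0) = (pi/3) - (0) = pi/3.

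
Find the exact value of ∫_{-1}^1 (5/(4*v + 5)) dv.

5*log(3)/2

An antiderivative is F(v) = 5*log(4*v + 5)/4.
Then F(1) - F(-1) = (5*log(3)/2) - (0) = 5*log(3)/2.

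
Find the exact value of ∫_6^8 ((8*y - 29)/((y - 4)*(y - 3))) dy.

Factor the denominator: y**2 - 7*y + 12 = (y - 3)(y - 4).
Partial fractions: (8*y - 29)/((y - 4)*(y - 3)) = 5/(y - 3) + 3/(y - 4).
An antiderivative is F(y) = 3*log(y - 4) + 5*log(y - 3).
Then F(8) - F(6) = (6*log(2) + 5*log(5)) - (3*log(2) + 5*log(3)) = -5*log(3) + 3*log(2) + 5*log(5).

-5*log(3) + 3*log(2) + 5*log(5)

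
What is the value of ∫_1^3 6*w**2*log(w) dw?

-52/3 + 54*log(3)

Integrate by parts once (u = ln w, dv = 6*w**2 dw).
An antiderivative is F(w) = 2*w**3*(3*log(w) - 1)/3.
Then F(3) - F(1) = (-18 + 54*log(3)) - (-2/3) = -52/3 + 54*log(3).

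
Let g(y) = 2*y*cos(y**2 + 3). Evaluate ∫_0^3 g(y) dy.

Let u = y**2 + 3, so du = 2*y dy. When y = 0, u = 3; when y = 3, u = 12.
The integral becomes ∫ cos(u) du from 3 to 12, with antiderivative sin(u).
Back in y: F(y) = sin(y**2 + 3).
Then F(3) - F(0) = (sin(12)) - (sin(3)) = sin(12) - sin(3).

sin(12) - sin(3)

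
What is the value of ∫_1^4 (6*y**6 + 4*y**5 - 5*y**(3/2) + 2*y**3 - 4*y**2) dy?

By the power rule, an antiderivative is F(y) = 6*y**7/7 + 2*y**6/3 - 2*y**(5/2) + y**4/2 - 4*y**3/3.
Then F(4) - F(1) = (351808/21) - (-55/42) = 234557/14.

234557/14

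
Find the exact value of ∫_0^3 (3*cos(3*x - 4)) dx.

Let u = 3*x - 4, so du = 3 dx. When x = 0, u = -4; when x = 3, u = 5.
The integral becomes ∫ cos(u) du from -4 to 5, with antiderivative sin(u).
Back in x: F(x) = sin(3*x - 4).
Then F(3) - F(0) = (sin(5)) - (-sin(4)) = sin(5) + sin(4).

sin(5) + sin(4)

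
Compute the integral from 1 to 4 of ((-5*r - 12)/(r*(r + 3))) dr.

-6*log(2) - log(7)

Factor the denominator: r**2 + 3*r = (r + 3)r.
Partial fractions: (-5*r - 12)/(r*(r + 3)) = -1/(r + 3) - 4/r.
An antiderivative is F(r) = -4*log(r) - log(r + 3).
Then F(4) - F(1) = (-8*log(2) - log(7)) - (-log(4)) = -6*log(2) - log(7).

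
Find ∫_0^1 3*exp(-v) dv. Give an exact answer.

3 - 3*exp(-1)

An antiderivative is F(v) = -3*exp(-v).
Then F(1) - F(0) = (-3*exp(-1)) - (-3) = 3 - 3*exp(-1).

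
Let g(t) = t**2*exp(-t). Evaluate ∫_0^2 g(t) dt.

2 - 10*exp(-2)

Integrate by parts twice (u = t^2, dv = exp(-t) dt).
An antiderivative is F(t) = (-t**2 - 2*t - 2)*exp(-t).
Then F(2) - F(0) = (-10*exp(-2)) - (-2) = 2 - 10*exp(-2).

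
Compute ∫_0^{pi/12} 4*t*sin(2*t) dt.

-sqrt(3)*pi/12 + 1/2

Integrate by parts once (u = t, dv = 4*sin(2*t) dt).
An antiderivative is F(t) = -2*t*cos(2*t) + sin(2*t).
Then F(pi/12) - F(0) = (-sqrt(3)*pi/12 + 1/2) - (0) = -sqrt(3)*pi/12 + 1/2.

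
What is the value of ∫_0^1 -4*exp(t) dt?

An antiderivative is F(t) = -4*exp(t).
Then F(1) - F(0) = (-4*E) - (-4) = 4 - 4*E.

4 - 4*E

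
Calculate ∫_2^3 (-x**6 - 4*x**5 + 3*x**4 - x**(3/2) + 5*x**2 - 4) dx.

-61237/105 - 18*sqrt(3)/5 + 8*sqrt(2)/5

By the power rule, an antiderivative is F(x) = -x**7/7 - 2*x**6/3 - 2*x**(5/2)/5 + 3*x**5/5 + 5*x**3/3 - 4*x.
Then F(3) - F(2) = (-21687/35 - 18*sqrt(3)/5) - (-3824/105 - 8*sqrt(2)/5) = -61237/105 - 18*sqrt(3)/5 + 8*sqrt(2)/5.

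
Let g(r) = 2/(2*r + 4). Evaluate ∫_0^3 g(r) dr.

log(5/2)

Let u = 2*r + 4, so du = 2 dr. When r = 0, u = 4; when r = 3, u = 10.
The integral becomes ∫ 1/u du from 4 to 10, with antiderivative log(u).
Back in r: F(r) = log(2*r + 4).
Then F(3) - F(0) = (log(10)) - (log(4)) = log(5/2).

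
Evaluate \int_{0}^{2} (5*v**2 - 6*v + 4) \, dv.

By the power rule, an antiderivative is F(v) = 5*v**3/3 - 3*v**2 + 4*v.
Then F(2) - F(0) = (28/3) - (0) = 28/3.

28/3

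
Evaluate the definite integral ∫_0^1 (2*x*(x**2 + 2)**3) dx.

Let u = x**2 + 2, so du = 2*x dx. When x = 0, u = 2; when x = 1, u = 3.
The integral becomes ∫ u**3 du from 2 to 3, with antiderivative u**4/4.
Back in x: F(x) = (x**2 + 2)**4/4.
Then F(1) - F(0) = (81/4) - (4) = 65/4.

65/4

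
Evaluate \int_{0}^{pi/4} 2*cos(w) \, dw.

An antiderivative is F(w) = 2*sin(w).
Then F(pi/4) - F(0) = (sqrt(2)) - (0) = sqrt(2).

sqrt(2)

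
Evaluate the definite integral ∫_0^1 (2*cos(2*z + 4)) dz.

Let u = 2*z + 4, so du = 2 dz. When z = 0, u = 4; when z = 1, u = 6.
The integral becomes ∫ cos(u) du from 4 to 6, with antiderivative sin(u).
Back in z: F(z) = sin(2*z + 4).
Then F(1) - F(0) = (sin(6)) - (sin(4)) = sin(6) - sin(4).

sin(6) - sin(4)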